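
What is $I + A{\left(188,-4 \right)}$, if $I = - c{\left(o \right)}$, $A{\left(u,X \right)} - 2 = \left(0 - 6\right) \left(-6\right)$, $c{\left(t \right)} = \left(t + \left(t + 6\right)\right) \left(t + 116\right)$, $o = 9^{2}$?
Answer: $-33058$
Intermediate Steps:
$o = 81$
$c{\left(t \right)} = \left(6 + 2 t\right) \left(116 + t\right)$ ($c{\left(t \right)} = \left(t + \left(6 + t\right)\right) \left(116 + t\right) = \left(6 + 2 t\right) \left(116 + t\right)$)
$A{\left(u,X \right)} = 38$ ($A{\left(u,X \right)} = 2 + \left(0 - 6\right) \left(-6\right) = 2 - -36 = 2 + 36 = 38$)
$I = -33096$ ($I = - (696 + 2 \cdot 81^{2} + 238 \cdot 81) = - (696 + 2 \cdot 6561 + 19278) = - (696 + 13122 + 19278) = \left(-1\right) 33096 = -33096$)
$I + A{\left(188,-4 \right)} = -33096 + 38 = -33058$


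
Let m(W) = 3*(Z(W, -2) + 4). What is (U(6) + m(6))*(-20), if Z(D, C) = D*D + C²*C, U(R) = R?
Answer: -2040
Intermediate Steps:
Z(D, C) = C³ + D² (Z(D, C) = D² + C³ = C³ + D²)
m(W) = -12 + 3*W² (m(W) = 3*(((-2)³ + W²) + 4) = 3*((-8 + W²) + 4) = 3*(-4 + W²) = -12 + 3*W²)
(U(6) + m(6))*(-20) = (6 + (-12 + 3*6²))*(-20) = (6 + (-12 + 3*36))*(-20) = (6 + (-12 + 108))*(-20) = (6 + 96)*(-20) = 102*(-20) = -2040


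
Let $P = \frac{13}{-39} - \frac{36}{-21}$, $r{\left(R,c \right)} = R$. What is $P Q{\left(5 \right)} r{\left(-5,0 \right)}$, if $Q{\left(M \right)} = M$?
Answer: $- \frac{725}{21} \approx -34.524$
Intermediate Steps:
$P = \frac{29}{21}$ ($P = 13 \left(- \frac{1}{39}\right) - - \frac{12}{7} = - \frac{1}{3} + \frac{12}{7} = \frac{29}{21} \approx 1.381$)
$P Q{\left(5 \right)} r{\left(-5,0 \right)} = \frac{29}{21} \cdot 5 \left(-5\right) = \frac{145}{21} \left(-5\right) = - \frac{725}{21}$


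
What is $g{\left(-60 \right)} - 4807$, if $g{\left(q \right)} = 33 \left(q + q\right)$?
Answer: $-8767$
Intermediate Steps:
$g{\left(q \right)} = 66 q$ ($g{\left(q \right)} = 33 \cdot 2 q = 66 q$)
$g{\left(-60 \right)} - 4807 = 66 \left(-60\right) - 4807 = -3960 - 4807 = -8767$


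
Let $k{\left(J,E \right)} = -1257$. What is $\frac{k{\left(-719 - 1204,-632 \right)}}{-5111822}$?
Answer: $\frac{1257}{5111822} \approx 0.0002459$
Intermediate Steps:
$\frac{k{\left(-719 - 1204,-632 \right)}}{-5111822} = - \frac{1257}{-5111822} = \left(-1257\right) \left(- \frac{1}{5111822}\right) = \frac{1257}{5111822}$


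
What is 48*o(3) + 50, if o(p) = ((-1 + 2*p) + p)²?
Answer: 3122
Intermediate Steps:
o(p) = (-1 + 3*p)²
48*o(3) + 50 = 48*(-1 + 3*3)² + 50 = 48*(-1 + 9)² + 50 = 48*8² + 50 = 48*64 + 50 = 3072 + 50 = 3122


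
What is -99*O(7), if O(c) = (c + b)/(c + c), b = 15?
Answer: -1089/7 ≈ -155.57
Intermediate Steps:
O(c) = (15 + c)/(2*c) (O(c) = (c + 15)/(c + c) = (15 + c)/((2*c)) = (15 + c)*(1/(2*c)) = (15 + c)/(2*c))
-99*O(7) = -99*(15 + 7)/(2*7) = -99*22/(2*7) = -99*11/7 = -1089/7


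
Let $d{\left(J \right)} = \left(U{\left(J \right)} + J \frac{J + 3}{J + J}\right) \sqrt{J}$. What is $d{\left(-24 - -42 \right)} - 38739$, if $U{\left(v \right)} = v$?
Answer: $-38739 + \frac{171 \sqrt{2}}{2} \approx -38618.0$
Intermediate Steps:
$d{\left(J \right)} = \sqrt{J} \left(\frac{3}{2} + \frac{3 J}{2}\right)$ ($d{\left(J \right)} = \left(J + J \frac{J + 3}{J + J}\right) \sqrt{J} = \left(J + J \frac{3 + J}{2 J}\right) \sqrt{J} = \left(J + \left(\frac{3}{2} + \frac{J}{2}\right)\right) \sqrt{J} = \left(\frac{3}{2} + \frac{3 J}{2}\right) \sqrt{J} = \sqrt{J} \left(\frac{3}{2} + \frac{3 J}{2}\right)$)
$d{\left(-24 - -42 \right)} - 38739 = \frac{3 \sqrt{-24 - -42} \left(1 - -18\right)}{2} - 38739 = \frac{3 \sqrt{-24 + 42} \left(1 + \left(-24 + 42\right)\right)}{2} - 38739 = \frac{3 \sqrt{18} \left(1 + 18\right)}{2} - 38739 = \frac{3}{2} \cdot 3 \sqrt{2} \cdot 19 - 38739 = \frac{171 \sqrt{2}}{2} - 38739 = -38739 + \frac{171 \sqrt{2}}{2}$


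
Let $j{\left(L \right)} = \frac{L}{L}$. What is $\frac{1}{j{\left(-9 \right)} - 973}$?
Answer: $- \frac{1}{972} \approx -0.0010288$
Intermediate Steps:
$j{\left(L \right)} = 1$
$\frac{1}{j{\left(-9 \right)} - 973} = \frac{1}{1 - 973} = \frac{1}{-972} = - \frac{1}{972}$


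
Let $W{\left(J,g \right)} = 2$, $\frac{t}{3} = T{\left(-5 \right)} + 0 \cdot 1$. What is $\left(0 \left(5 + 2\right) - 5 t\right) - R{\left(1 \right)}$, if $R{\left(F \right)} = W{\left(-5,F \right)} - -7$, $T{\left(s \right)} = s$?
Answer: $66$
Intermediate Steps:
$t = -15$ ($t = 3 \left(-5 + 0 \cdot 1\right) = 3 \left(-5 + 0\right) = 3 \left(-5\right) = -15$)
$R{\left(F \right)} = 9$ ($R{\left(F \right)} = 2 - -7 = 2 + 7 = 9$)
$\left(0 \left(5 + 2\right) - 5 t\right) - R{\left(1 \right)} = \left(0 \left(5 + 2\right) - -75\right) - 9 = \left(0 \cdot 7 + 75\right) - 9 = \left(0 + 75\right) - 9 = 75 - 9 = 66$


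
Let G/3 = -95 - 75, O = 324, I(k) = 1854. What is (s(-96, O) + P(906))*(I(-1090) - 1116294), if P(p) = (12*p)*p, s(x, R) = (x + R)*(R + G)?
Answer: -10930008490560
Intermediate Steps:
G = -510 (G = 3*(-95 - 75) = 3*(-170) = -510)
s(x, R) = (-510 + R)*(R + x) (s(x, R) = (x + R)*(R - 510) = (R + x)*(-510 + R) = (-510 + R)*(R + x))
P(p) = 12*p²
(s(-96, O) + P(906))*(I(-1090) - 1116294) = ((324² - 510*324 - 510*(-96) + 324*(-96)) + 12*906²)*(1854 - 1116294) = ((104976 - 165240 + 48960 - 31104) + 12*820836)*(-1114440) = (-42408 + 9850032)*(-1114440) = 9807624*(-1114440) = -10930008490560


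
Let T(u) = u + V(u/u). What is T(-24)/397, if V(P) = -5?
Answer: -29/397 ≈ -0.073048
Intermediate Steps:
T(u) = -5 + u (T(u) = u - 5 = -5 + u)
T(-24)/397 = (-5 - 24)/397 = -29*1/397 = -29/397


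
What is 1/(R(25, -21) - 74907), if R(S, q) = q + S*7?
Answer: -1/74753 ≈ -1.3377e-5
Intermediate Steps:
R(S, q) = q + 7*S
1/(R(25, -21) - 74907) = 1/((-21 + 7*25) - 74907) = 1/((-21 + 175) - 74907) = 1/(154 - 74907) = 1/(-74753) = -1/74753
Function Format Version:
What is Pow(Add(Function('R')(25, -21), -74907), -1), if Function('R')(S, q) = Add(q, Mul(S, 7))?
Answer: Rational(-1, 74753) ≈ -1.3377e-5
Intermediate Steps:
Function('R')(S, q) = Add(q, Mul(7, S))
Pow(Add(Function('R')(25, -21), -74907), -1) = Pow(Add(Add(-21, Mul(7, 25)), -74907), -1) = Pow(Add(Add(-21, 175), -74907), -1) = Pow(Add(154, -74907), -1) = Pow(-74753, -1) = Rational(-1, 74753)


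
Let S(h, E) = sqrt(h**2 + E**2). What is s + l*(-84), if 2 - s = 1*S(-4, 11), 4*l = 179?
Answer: -3757 - sqrt(137) ≈ -3768.7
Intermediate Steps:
l = 179/4 (l = (1/4)*179 = 179/4 ≈ 44.750)
S(h, E) = sqrt(E**2 + h**2)
s = 2 - sqrt(137) (s = 2 - sqrt(11**2 + (-4)**2) = 2 - sqrt(121 + 16) = 2 - sqrt(137) ≈ -9.7047)
s + l*(-84) = (2 - sqrt(137)) + (179/4)*(-84) = (2 - sqrt(137)) - 3759 = -3757 - sqrt(137)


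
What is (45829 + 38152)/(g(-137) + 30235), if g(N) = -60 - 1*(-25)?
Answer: 83981/30200 ≈ 2.7808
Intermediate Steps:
g(N) = -35 (g(N) = -60 + 25 = -35)
(45829 + 38152)/(g(-137) + 30235) = (45829 + 38152)/(-35 + 30235) = 83981/30200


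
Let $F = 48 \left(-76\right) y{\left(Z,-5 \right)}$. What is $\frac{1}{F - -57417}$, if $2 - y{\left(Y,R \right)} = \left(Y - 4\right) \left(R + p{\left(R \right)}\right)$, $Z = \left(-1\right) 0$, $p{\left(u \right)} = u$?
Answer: $\frac{1}{196041} \approx 5.101 \cdot 10^{-6}$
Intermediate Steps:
$Z = 0$
$y{\left(Y,R \right)} = 2 - 2 R \left(-4 + Y\right)$ ($y{\left(Y,R \right)} = 2 - \left(Y - 4\right) \left(R + R\right) = 2 - \left(-4 + Y\right) 2 R = 2 - 2 R \left(-4 + Y\right)$)
$F = 138624$ ($F = 48 \left(-76\right) \left(2 + 8 \left(-5\right) - \left(-10\right) 0\right) = - 3648 \left(2 - 40 + 0\right) = \left(-3648\right) \left(-38\right) = 138624$)
$\frac{1}{F - -57417} = \frac{1}{138624 - -57417} = \frac{1}{138624 + 57417} = \frac{1}{196041}$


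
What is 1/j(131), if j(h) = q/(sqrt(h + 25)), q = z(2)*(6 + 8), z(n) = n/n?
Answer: sqrt(39)/7 ≈ 0.89214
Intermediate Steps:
z(n) = 1
q = 14 (q = 1*(6 + 8) = 1*14 = 14)
j(h) = 14/sqrt(25 + h) (j(h) = 14/(sqrt(h + 25)) = 14/(sqrt(25 + h)) = 14/sqrt(25 + h))
1/j(131) = 1/(14/sqrt(25 + 131)) = 1/(14/sqrt(156)) = 1/(14*(sqrt(39)/78)) = 1/(7*sqrt(39)/39) = sqrt(39)/7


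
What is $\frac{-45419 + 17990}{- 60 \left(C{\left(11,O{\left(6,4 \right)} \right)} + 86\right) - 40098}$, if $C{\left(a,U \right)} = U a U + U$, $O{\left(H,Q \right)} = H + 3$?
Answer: $\frac{9143}{33086} \approx 0.27634$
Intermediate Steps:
$O{\left(H,Q \right)} = 3 + H$
$C{\left(a,U \right)} = U + a U^{2}$ ($C{\left(a,U \right)} = a U^{2} + U = U + a U^{2}$)
$\frac{-45419 + 17990}{- 60 \left(C{\left(11,O{\left(6,4 \right)} \right)} + 86\right) - 40098} = \frac{-45419 + 17990}{- 60 \left(\left(3 + 6\right) \left(1 + \left(3 + 6\right) 11\right) + 86\right) - 40098} = - \frac{27429}{- 60 \left(9 \left(1 + 9 \cdot 11\right) + 86\right) - 40098} = - \frac{27429}{- 60 \left(9 \left(1 + 99\right) + 86\right) - 40098} = - \frac{27429}{- 60 \left(9 \cdot 100 + 86\right) - 40098} = - \frac{27429}{- 60 \left(900 + 86\right) - 40098} = - \frac{27429}{\left(-60\right) 986 - 40098} = - \frac{27429}{-59160 - 40098} = - \frac{27429}{-99258} = \left(-27429\right) \left(- \frac{1}{99258}\right) = \frac{9143}{33086}$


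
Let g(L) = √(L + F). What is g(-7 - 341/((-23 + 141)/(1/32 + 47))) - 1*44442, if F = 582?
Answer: -44442 + √97821705/472 ≈ -44421.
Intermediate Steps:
g(L) = √(582 + L) (g(L) = √(L + 582) = √(582 + L))
g(-7 - 341/((-23 + 141)/(1/32 + 47))) - 1*44442 = √(582 + (-7 - 341/((-23 + 141)/(1/32 + 47)))) - 1*44442 = √(582 + (-7 - 341/(118/(1/32 + 47)))) - 44442 = √(582 + (-7 - 341/(118/(1505/32)))) - 44442 = √(582 + (-7 - 341/(118*(32/1505)))) - 44442 = √(582 + (-7 - 341/3776/1505)) - 44442 = √(582 + (-7 - 341*1505/3776)) - 44442 = √(582 + (-7 - 1*513205/3776)) - 44442 = √(582 + (-7 - 513205/3776)) - 44442 = √(582 - 539637/3776) - 44442 = √(1657995/3776) - 44442 = √97821705/472 - 44442 = -44442 + √97821705/472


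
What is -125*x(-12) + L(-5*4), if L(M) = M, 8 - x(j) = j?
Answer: -2520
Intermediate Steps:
x(j) = 8 - j
-125*x(-12) + L(-5*4) = -125*(8 - 1*(-12)) - 5*4 = -125*(8 + 12) - 20 = -125*20 - 20 = -2500 - 20 = -2520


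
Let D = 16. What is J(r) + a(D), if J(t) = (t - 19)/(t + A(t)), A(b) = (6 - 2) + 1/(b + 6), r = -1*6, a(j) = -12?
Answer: -12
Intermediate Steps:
r = -6
A(b) = 4 + 1/(6 + b)
J(t) = (-19 + t)/(t + (25 + 4*t)/(6 + t)) (J(t) = (t - 19)/(t + (25 + 4*t)/(6 + t)) = (-19 + t)/(t + (25 + 4*t)/(6 + t)))
J(r) + a(D) = (-19 - 6)*(6 - 6)/(25 + 4*(-6) - 6*(6 - 6)) - 12 = -25*0/(25 - 24 - 6*0) - 12 = -25*0/(25 - 24 + 0) - 12 = -25*0/1 - 12 = 1*(-25)*0 - 12 = 0 - 12 = -12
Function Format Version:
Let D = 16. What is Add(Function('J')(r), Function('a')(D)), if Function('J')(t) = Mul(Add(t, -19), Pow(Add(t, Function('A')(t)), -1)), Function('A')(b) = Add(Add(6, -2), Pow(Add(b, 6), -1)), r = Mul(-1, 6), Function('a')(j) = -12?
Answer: -12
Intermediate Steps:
r = -6
Function('A')(b) = Add(4, Pow(Add(6, b), -1))
Function('J')(t) = Mul(Pow(Add(t, Mul(Pow(Add(6, t), -1), Add(25, Mul(4, t)))), -1), Add(-19, t)) (Function('J')(t) = Mul(Add(t, -19), Pow(Add(t, Mul(Pow(Add(6, t), -1), Add(25, Mul(4, t)))), -1)) = Mul(Add(-19, t), Pow(Add(t, Mul(Pow(Add(6, t), -1), Add(25, Mul(4, t)))), -1)) = Mul(Pow(Add(t, Mul(Pow(Add(6, t), -1), Add(25, Mul(4, t)))), -1), Add(-19, t)))
Add(Function('J')(r), Function('a')(D)) = Add(Mul(Pow(Add(25, Mul(4, -6), Mul(-6, Add(6, -6))), -1), Add(-19, -6), Add(6, -6)), -12) = Add(Mul(Pow(Add(25, -24, Mul(-6, 0)), -1), -25, 0), -12) = Add(Mul(Pow(Add(25, -24, 0), -1), -25, 0), -12) = Add(Mul(Pow(1, -1), -25, 0), -12) = Add(Mul(1, -25, 0), -12) = Add(0, -12) = -12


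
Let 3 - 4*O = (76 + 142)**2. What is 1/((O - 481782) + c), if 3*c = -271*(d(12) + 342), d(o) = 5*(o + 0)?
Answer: -4/2119905 ≈ -1.8869e-6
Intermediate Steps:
O = -47521/4 (O = 3/4 - (76 + 142)**2/4 = 3/4 - 1/4*218**2 = 3/4 - 1/4*47524 = 3/4 - 11881 = -47521/4 ≈ -11880.)
d(o) = 5*o
c = -36314 (c = (-271*(5*12 + 342))/3 = (-271*(60 + 342))/3 = (-271*402)/3 = (1/3)*(-108942) = -36314)
1/((O - 481782) + c) = 1/((-47521/4 - 481782) - 36314) = 1/(-1974649/4 - 36314) = 1/(-2119905/4) = -4/2119905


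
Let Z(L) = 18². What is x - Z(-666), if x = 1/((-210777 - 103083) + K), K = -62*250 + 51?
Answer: -106696117/329309 ≈ -324.00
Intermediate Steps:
Z(L) = 324
K = -15449 (K = -15500 + 51 = -15449)
x = -1/329309 (x = 1/((-210777 - 103083) - 15449) = 1/(-313860 - 15449) = 1/(-329309) = -1/329309 ≈ -3.0367e-6)
x - Z(-666) = -1/329309 - 1*324 = -1/329309 - 324 = -106696117/329309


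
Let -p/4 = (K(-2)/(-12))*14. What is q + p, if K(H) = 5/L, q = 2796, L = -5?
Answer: 8374/3 ≈ 2791.3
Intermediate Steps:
K(H) = -1 (K(H) = 5/(-5) = 5*(-1/5) = -1)
p = -14/3 (p = -4*-1/(-12)*14 = -4*(-1/12*(-1))*14 = -14/3 ≈ -4.6667)
q + p = 2796 - 14/3 = 8374/3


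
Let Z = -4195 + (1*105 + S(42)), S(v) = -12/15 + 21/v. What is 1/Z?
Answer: -10/40903 ≈ -0.00024448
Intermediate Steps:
S(v) = -⅘ + 21/v (S(v) = -12*1/15 + 21/v = -⅘ + 21/v)
Z = -40903/10 (Z = -4195 + (1*105 + (-⅘ + 21/42)) = -4195 + (105 + (-⅘ + 21*(1/42))) = -4195 + (105 + (-⅘ + ½)) = -4195 + (105 - 3/10) = -4195 + 1047/10 = -40903/10 ≈ -4090.3)
1/Z = 1/(-40903/10) = -10/40903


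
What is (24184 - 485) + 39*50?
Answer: 25649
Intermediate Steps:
(24184 - 485) + 39*50 = 23699 + 1950 = 25649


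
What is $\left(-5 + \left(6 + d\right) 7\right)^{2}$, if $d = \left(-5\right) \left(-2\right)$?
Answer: $11449$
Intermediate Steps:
$d = 10$
$\left(-5 + \left(6 + d\right) 7\right)^{2} = \left(-5 + \left(6 + 10\right) 7\right)^{2} = \left(-5 + 16 \cdot 7\right)^{2} = \left(-5 + 112\right)^{2} = 107^{2} = 11449$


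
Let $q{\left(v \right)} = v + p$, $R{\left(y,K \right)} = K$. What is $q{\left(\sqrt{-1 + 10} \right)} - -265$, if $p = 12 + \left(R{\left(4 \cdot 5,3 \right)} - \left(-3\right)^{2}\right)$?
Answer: $274$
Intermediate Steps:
$p = 6$ ($p = 12 + \left(3 - \left(-3\right)^{2}\right) = 12 + \left(3 - 9\right) = 12 - 6 = 6$)
$q{\left(v \right)} = 6 + v$ ($q{\left(v \right)} = v + 6 = 6 + v$)
$q{\left(\sqrt{-1 + 10} \right)} - -265 = \left(6 + \sqrt{-1 + 10}\right) - -265 = \left(6 + \sqrt{9}\right) + 265 = \left(6 + 3\right) + 265 = 9 + 265 = 274$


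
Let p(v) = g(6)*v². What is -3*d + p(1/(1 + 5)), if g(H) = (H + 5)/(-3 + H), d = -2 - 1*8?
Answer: 3251/108 ≈ 30.102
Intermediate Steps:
d = -10 (d = -2 - 8 = -10)
g(H) = (5 + H)/(-3 + H)
p(v) = 11*v²/3 (p(v) = ((5 + 6)/(-3 + 6))*v² = (11/3)*v² = ((⅓)*11)*v² = 11*v²/3)
-3*d + p(1/(1 + 5)) = -3*(-10) + 11*(1/(1 + 5))²/3 = 30 + 11*(1/6)²/3 = 30 + 11*(⅙)²/3 = 30 + (11/3)*(1/36) = 30 + 11/108 = 3251/108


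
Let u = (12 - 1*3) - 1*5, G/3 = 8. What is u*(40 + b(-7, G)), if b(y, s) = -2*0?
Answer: 160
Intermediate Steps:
G = 24 (G = 3*8 = 24)
b(y, s) = 0
u = 4 (u = (12 - 3) - 5 = 9 - 5 = 4)
u*(40 + b(-7, G)) = 4*(40 + 0) = 4*40 = 160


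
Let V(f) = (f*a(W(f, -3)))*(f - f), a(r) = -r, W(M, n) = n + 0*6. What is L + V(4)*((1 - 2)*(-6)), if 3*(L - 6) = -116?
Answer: -98/3 ≈ -32.667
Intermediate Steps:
L = -98/3 (L = 6 + (⅓)*(-116) = 6 - 116/3 = -98/3 ≈ -32.667)
W(M, n) = n (W(M, n) = n + 0 = n)
V(f) = 0 (V(f) = (f*(-1*(-3)))*(f - f) = (f*3)*0 = (3*f)*0 = 0)
L + V(4)*((1 - 2)*(-6)) = -98/3 + 0*((1 - 2)*(-6)) = -98/3 + 0*(-1*(-6)) = -98/3 + 0*6 = -98/3 + 0 = -98/3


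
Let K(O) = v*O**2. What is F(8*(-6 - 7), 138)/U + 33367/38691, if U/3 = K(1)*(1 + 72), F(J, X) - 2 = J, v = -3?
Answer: 2874289/2824443 ≈ 1.0176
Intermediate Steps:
K(O) = -3*O**2
F(J, X) = 2 + J
U = -657 (U = 3*((-3*1**2)*(1 + 72)) = 3*(-3*1*73) = 3*(-3*73) = 3*(-219) = -657)
F(8*(-6 - 7), 138)/U + 33367/38691 = (2 + 8*(-6 - 7))/(-657) + 33367/38691 = (2 + 8*(-13))*(-1/657) + 33367*(1/38691) = (2 - 104)*(-1/657) + 33367/38691 = -102*(-1/657) + 33367/38691 = 34/219 + 33367/38691 = 2874289/2824443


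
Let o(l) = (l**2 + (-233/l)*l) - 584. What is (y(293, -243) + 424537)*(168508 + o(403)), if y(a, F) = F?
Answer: 140059449400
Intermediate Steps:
o(l) = -817 + l**2 (o(l) = (l**2 - 233) - 584 = (-233 + l**2) - 584 = -817 + l**2)
(y(293, -243) + 424537)*(168508 + o(403)) = (-243 + 424537)*(168508 + (-817 + 403**2)) = 424294*(168508 + (-817 + 162409)) = 424294*(168508 + 161592) = 424294*330100 = 140059449400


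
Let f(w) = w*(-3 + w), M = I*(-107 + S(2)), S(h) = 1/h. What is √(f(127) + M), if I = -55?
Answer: √86422/2 ≈ 146.99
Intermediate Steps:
M = 11715/2 (M = -55*(-107 + 1/2) = -55*(-107 + ½) = -55*(-213/2) = 11715/2 ≈ 5857.5)
√(f(127) + M) = √(127*(-3 + 127) + 11715/2) = √(127*124 + 11715/2) = √(15748 + 11715/2) = √(43211/2) = √86422/2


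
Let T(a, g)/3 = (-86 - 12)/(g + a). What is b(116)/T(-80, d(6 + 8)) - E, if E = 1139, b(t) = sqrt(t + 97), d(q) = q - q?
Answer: -1139 + 40*sqrt(213)/147 ≈ -1135.0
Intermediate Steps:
d(q) = 0
T(a, g) = -294/(a + g) (T(a, g) = 3*((-86 - 12)/(g + a)) = 3*(-98/(a + g)) = -294/(a + g))
b(t) = sqrt(97 + t)
b(116)/T(-80, d(6 + 8)) - E = sqrt(97 + 116)/((-294/(-80 + 0))) - 1*1139 = sqrt(213)/((-294/(-80))) - 1139 = sqrt(213)/((-294*(-1/80))) - 1139 = sqrt(213)/(147/40) - 1139 = sqrt(213)*(40/147) - 1139 = 40*sqrt(213)/147 - 1139 = -1139 + 40*sqrt(213)/147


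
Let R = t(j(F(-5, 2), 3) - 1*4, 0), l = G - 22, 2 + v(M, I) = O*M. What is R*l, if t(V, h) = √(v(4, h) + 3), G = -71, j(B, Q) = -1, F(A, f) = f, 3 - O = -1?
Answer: -93*√17 ≈ -383.45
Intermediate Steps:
O = 4 (O = 3 - 1*(-1) = 3 + 1 = 4)
v(M, I) = -2 + 4*M
t(V, h) = √17 (t(V, h) = √((-2 + 4*4) + 3) = √((-2 + 16) + 3) = √(14 + 3) = √17)
l = -93 (l = -71 - 22 = -93)
R = √17 ≈ 4.1231
R*l = √17*(-93) = -93*√17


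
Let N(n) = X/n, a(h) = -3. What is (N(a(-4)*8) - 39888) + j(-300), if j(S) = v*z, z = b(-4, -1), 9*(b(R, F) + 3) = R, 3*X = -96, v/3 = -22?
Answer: -118978/3 ≈ -39659.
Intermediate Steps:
v = -66 (v = 3*(-22) = -66)
X = -32 (X = (1/3)*(-96) = -32)
b(R, F) = -3 + R/9
z = -31/9 (z = -3 + (1/9)*(-4) = -3 - 4/9 = -31/9 ≈ -3.4444)
j(S) = 682/3 (j(S) = -66*(-31/9) = 682/3)
N(n) = -32/n
(N(a(-4)*8) - 39888) + j(-300) = (-32/((-3*8)) - 39888) + 682/3 = (-32/(-24) - 39888) + 682/3 = (-32*(-1/24) - 39888) + 682/3 = (4/3 - 39888) + 682/3 = -119660/3 + 682/3 = -118978/3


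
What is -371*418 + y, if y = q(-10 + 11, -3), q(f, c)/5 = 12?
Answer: -155018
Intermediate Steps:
q(f, c) = 60 (q(f, c) = 5*12 = 60)
y = 60
-371*418 + y = -371*418 + 60 = -155078 + 60 = -155018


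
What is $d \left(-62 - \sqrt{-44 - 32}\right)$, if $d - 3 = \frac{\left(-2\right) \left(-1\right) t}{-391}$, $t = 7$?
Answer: $- \frac{71858}{391} - \frac{2318 i \sqrt{19}}{391} \approx -183.78 - 25.841 i$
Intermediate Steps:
$d = \frac{1159}{391}$ ($d = 3 + \frac{\left(-2\right) \left(-1\right) 7}{-391} = 3 + 2 \cdot 7 \left(- \frac{1}{391}\right) = 3 + 14 \left(- \frac{1}{391}\right) = 3 - \frac{14}{391} = \frac{1159}{391} \approx 2.9642$)
$d \left(-62 - \sqrt{-44 - 32}\right) = \frac{1159 \left(-62 - \sqrt{-44 - 32}\right)}{391} = \frac{1159 \left(-62 - \sqrt{-76}\right)}{391} = \frac{1159 \left(-62 - 2 i \sqrt{19}\right)}{391} = - \frac{71858}{391} - \frac{2318 i \sqrt{19}}{391}$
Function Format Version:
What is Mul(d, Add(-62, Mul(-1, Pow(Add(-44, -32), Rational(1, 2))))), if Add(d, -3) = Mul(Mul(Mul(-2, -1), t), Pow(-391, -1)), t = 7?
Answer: Add(Rational(-71858, 391), Mul(Rational(-2318, 391), I, Pow(19, Rational(1, 2)))) ≈ Add(-183.78, Mul(-25.841, I))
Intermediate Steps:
d = Rational(1159, 391) (d = Add(3, Mul(Mul(Mul(-2, -1), 7), Pow(-391, -1))) = Add(3, Mul(Mul(2, 7), Rational(-1, 391))) = Add(3, Mul(14, Rational(-1, 391))) = Add(3, Rational(-14, 391)) = Rational(1159, 391) ≈ 2.9642)
Mul(d, Add(-62, Mul(-1, Pow(Add(-44, -32), Rational(1, 2))))) = Mul(Rational(1159, 391), Add(-62, Mul(-1, Pow(Add(-44, -32), Rational(1, 2))))) = Mul(Rational(1159, 391), Add(-62, Mul(-1, Pow(-76, Rational(1, 2))))) = Mul(Rational(1159, 391), Add(-62, Mul(-1, Mul(2, I, Pow(19, Rational(1, 2)))))) = Mul(Rational(1159, 391), Add(-62, Mul(-2, I, Pow(19, Rational(1, 2))))) = Add(Rational(-71858, 391), Mul(Rational(-2318, 391), I, Pow(19, Rational(1, 2))))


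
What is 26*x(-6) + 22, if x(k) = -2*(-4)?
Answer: 230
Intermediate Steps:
x(k) = 8
26*x(-6) + 22 = 26*8 + 22 = 208 + 22 = 230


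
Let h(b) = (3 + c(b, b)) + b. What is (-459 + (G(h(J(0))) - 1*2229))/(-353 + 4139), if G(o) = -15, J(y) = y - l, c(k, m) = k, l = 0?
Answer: -901/1262 ≈ -0.71395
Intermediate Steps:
J(y) = y (J(y) = y - 1*0 = y + 0 = y)
h(b) = 3 + 2*b (h(b) = (3 + b) + b = 3 + 2*b)
(-459 + (G(h(J(0))) - 1*2229))/(-353 + 4139) = (-459 + (-15 - 1*2229))/(-353 + 4139) = (-459 + (-15 - 2229))/3786 = (-459 - 2244)*(1/3786) = -2703*1/3786 = -901/1262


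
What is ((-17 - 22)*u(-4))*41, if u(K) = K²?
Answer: -25584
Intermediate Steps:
((-17 - 22)*u(-4))*41 = ((-17 - 22)*(-4)²)*41 = -39*16*41 = -624*41 = -25584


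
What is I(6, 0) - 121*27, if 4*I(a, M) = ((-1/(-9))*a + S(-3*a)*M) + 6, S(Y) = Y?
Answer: -9796/3 ≈ -3265.3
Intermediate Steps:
I(a, M) = 3/2 + a/36 - 3*M*a/4 (I(a, M) = (((-1/(-9))*a + (-3*a)*M) + 6)/4 = (((-1*(-⅑))*a - 3*M*a) + 6)/4 = ((a/9 - 3*M*a) + 6)/4 = (6 + a/9 - 3*M*a)/4 = 3/2 + a/36 - 3*M*a/4)
I(6, 0) - 121*27 = (3/2 + (1/36)*6 - ¾*0*6) - 121*27 = (3/2 + ⅙ + 0) - 3267 = 5/3 - 3267 = -9796/3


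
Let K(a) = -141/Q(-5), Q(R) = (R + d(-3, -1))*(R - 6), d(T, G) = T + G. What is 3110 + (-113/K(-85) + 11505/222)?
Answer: 11272771/3478 ≈ 3241.2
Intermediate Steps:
d(T, G) = G + T
Q(R) = (-6 + R)*(-4 + R) (Q(R) = (R + (-1 - 3))*(R - 6) = (R - 4)*(-6 + R) = (-4 + R)*(-6 + R) = (-6 + R)*(-4 + R))
K(a) = -47/33 (K(a) = -141/(24 + (-5)**2 - 10*(-5)) = -141/(24 + 25 + 50) = -141/99 = -141*1/99 = -47/33)
3110 + (-113/K(-85) + 11505/222) = 3110 + (-113/(-47/33) + 11505/222) = 3110 + (-113*(-33/47) + 11505*(1/222)) = 3110 + (3729/47 + 3835/74) = 3110 + 456191/3478 = 11272771/3478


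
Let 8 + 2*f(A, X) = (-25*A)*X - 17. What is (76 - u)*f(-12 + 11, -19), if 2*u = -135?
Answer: -35875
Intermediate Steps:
u = -135/2 (u = (½)*(-135) = -135/2 ≈ -67.500)
f(A, X) = -25/2 - 25*A*X/2 (f(A, X) = -4 + ((-25*A)*X - 17)/2 = -4 + (-25*A*X - 17)/2 = -4 + (-17 - 25*A*X)/2 = -4 + (-17/2 - 25*A*X/2) = -25/2 - 25*A*X/2)
(76 - u)*f(-12 + 11, -19) = (76 - 1*(-135/2))*(-25/2 - 25/2*(-12 + 11)*(-19)) = (76 + 135/2)*(-25/2 - 25/2*(-1)*(-19)) = 287*(-25/2 - 475/2)/2 = (287/2)*(-250) = -35875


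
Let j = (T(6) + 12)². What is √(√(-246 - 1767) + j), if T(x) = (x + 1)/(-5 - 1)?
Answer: √(4225 + 36*I*√2013)/6 ≈ 11.023 + 2.0352*I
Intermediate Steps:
T(x) = -⅙ - x/6 (T(x) = (1 + x)/(-6) = (1 + x)*(-⅙) = -⅙ - x/6)
j = 4225/36 (j = ((-⅙ - ⅙*6) + 12)² = ((-⅙ - 1) + 12)² = (-7/6 + 12)² = (65/6)² = 4225/36 ≈ 117.36)
√(√(-246 - 1767) + j) = √(√(-246 - 1767) + 4225/36) = √(√(-2013) + 4225/36) = √(I*√2013 + 4225/36) = √(4225/36 + I*√2013)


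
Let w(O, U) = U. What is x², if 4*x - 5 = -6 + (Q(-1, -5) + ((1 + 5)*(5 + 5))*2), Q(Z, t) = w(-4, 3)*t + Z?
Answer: 10609/16 ≈ 663.06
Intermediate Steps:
Q(Z, t) = Z + 3*t (Q(Z, t) = 3*t + Z = Z + 3*t)
x = 103/4 (x = 5/4 + (-6 + ((-1 + 3*(-5)) + ((1 + 5)*(5 + 5))*2))/4 = 5/4 + (-6 + ((-1 - 15) + (6*10)*2))/4 = 5/4 + (-6 + (-16 + 60*2))/4 = 5/4 + (-6 + (-16 + 120))/4 = 5/4 + (-6 + 104)/4 = 5/4 + (¼)*98 = 5/4 + 49/2 = 103/4 ≈ 25.750)
x² = (103/4)² = 10609/16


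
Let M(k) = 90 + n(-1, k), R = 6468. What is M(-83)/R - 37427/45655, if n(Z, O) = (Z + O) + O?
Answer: -3189523/3835020 ≈ -0.83168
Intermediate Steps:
n(Z, O) = Z + 2*O (n(Z, O) = (O + Z) + O = Z + 2*O)
M(k) = 89 + 2*k (M(k) = 90 + (-1 + 2*k) = 89 + 2*k)
M(-83)/R - 37427/45655 = (89 + 2*(-83))/6468 - 37427/45655 = (89 - 166)*(1/6468) - 37427*1/45655 = -77*1/6468 - 37427/45655 = -1/84 - 37427/45655 = -3189523/3835020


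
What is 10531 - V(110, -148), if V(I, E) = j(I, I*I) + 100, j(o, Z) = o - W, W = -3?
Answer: 10318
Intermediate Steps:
j(o, Z) = 3 + o (j(o, Z) = o - 1*(-3) = o + 3 = 3 + o)
V(I, E) = 103 + I (V(I, E) = (3 + I) + 100 = 103 + I)
10531 - V(110, -148) = 10531 - (103 + 110) = 10531 - 1*213 = 10531 - 213 = 10318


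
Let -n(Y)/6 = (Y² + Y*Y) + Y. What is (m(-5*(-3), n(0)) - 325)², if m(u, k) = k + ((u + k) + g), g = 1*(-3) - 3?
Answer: 99856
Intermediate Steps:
n(Y) = -12*Y² - 6*Y (n(Y) = -6*((Y² + Y*Y) + Y) = -6*((Y² + Y²) + Y) = -6*(2*Y² + Y) = -6*(Y + 2*Y²) = -12*Y² - 6*Y)
g = -6 (g = -3 - 3 = -6)
m(u, k) = -6 + u + 2*k (m(u, k) = k + ((u + k) - 6) = k + ((k + u) - 6) = k + (-6 + k + u) = -6 + u + 2*k)
(m(-5*(-3), n(0)) - 325)² = ((-6 - 5*(-3) + 2*(-6*0*(1 + 2*0))) - 325)² = ((-6 + 15 + 2*(-6*0*(1 + 0))) - 325)² = ((-6 + 15 + 2*(-6*0*1)) - 325)² = ((-6 + 15 + 2*0) - 325)² = ((-6 + 15 + 0) - 325)² = (9 - 325)² = (-316)² = 99856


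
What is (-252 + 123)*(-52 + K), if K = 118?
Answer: -8514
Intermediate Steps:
(-252 + 123)*(-52 + K) = (-252 + 123)*(-52 + 118) = -129*66 = -8514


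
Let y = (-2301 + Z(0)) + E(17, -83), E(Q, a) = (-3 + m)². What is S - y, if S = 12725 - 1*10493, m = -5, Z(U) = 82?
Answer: 4387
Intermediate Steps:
E(Q, a) = 64 (E(Q, a) = (-3 - 5)² = (-8)² = 64)
S = 2232 (S = 12725 - 10493 = 2232)
y = -2155 (y = (-2301 + 82) + 64 = -2219 + 64 = -2155)
S - y = 2232 - 1*(-2155) = 2232 + 2155 = 4387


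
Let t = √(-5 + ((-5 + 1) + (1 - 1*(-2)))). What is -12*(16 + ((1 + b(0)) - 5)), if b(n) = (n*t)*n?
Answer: -144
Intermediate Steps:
t = I*√6 (t = √(-5 + (-4 + (1 + 2))) = √(-5 + (-4 + 3)) = √(-5 - 1) = √(-6) = I*√6 ≈ 2.4495*I)
b(n) = I*√6*n² (b(n) = (n*(I*√6))*n = (I*n*√6)*n = I*√6*n²)
-12*(16 + ((1 + b(0)) - 5)) = -12*(16 + ((1 + I*√6*0²) - 5)) = -12*(16 + ((1 + I*√6*0) - 5)) = -12*(16 + ((1 + 0) - 5)) = -12*(16 + (1 - 5)) = -12*(16 - 4) = -12*12 = -144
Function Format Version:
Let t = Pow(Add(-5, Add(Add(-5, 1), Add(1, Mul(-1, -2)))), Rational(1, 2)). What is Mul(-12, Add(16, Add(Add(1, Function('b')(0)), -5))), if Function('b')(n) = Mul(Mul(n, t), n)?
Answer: -144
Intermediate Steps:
t = Mul(I, Pow(6, Rational(1, 2))) (t = Pow(Add(-5, Add(-4, Add(1, 2))), Rational(1, 2)) = Pow(Add(-5, Add(-4, 3)), Rational(1, 2)) = Pow(Add(-5, -1), Rational(1, 2)) = Pow(-6, Rational(1, 2)) = Mul(I, Pow(6, Rational(1, 2))) ≈ Mul(2.4495, I))
Function('b')(n) = Mul(I, Pow(6, Rational(1, 2)), Pow(n, 2)) (Function('b')(n) = Mul(Mul(n, Mul(I, Pow(6, Rational(1, 2)))), n) = Mul(Mul(I, n, Pow(6, Rational(1, 2))), n) = Mul(I, Pow(6, Rational(1, 2)), Pow(n, 2)))
Mul(-12, Add(16, Add(Add(1, Function('b')(0)), -5))) = Mul(-12, Add(16, Add(Add(1, Mul(I, Pow(6, Rational(1, 2)), Pow(0, 2))), -5))) = Mul(-12, Add(16, Add(Add(1, Mul(I, Pow(6, Rational(1, 2)), 0)), -5))) = Mul(-12, Add(16, Add(Add(1, 0), -5))) = Mul(-12, Add(16, Add(1, -5))) = Mul(-12, Add(16, -4)) = Mul(-12, 12) = -144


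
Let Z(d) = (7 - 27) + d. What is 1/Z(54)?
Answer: 1/34 ≈ 0.029412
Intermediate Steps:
Z(d) = -20 + d
1/Z(54) = 1/(-20 + 54) = 1/34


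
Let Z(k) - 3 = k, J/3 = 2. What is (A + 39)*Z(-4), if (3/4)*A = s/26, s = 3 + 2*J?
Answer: -517/13 ≈ -39.769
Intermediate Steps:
J = 6 (J = 3*2 = 6)
Z(k) = 3 + k
s = 15 (s = 3 + 2*6 = 3 + 12 = 15)
A = 10/13 (A = 4*(15/26)/3 = 4*(15*(1/26))/3 = (4/3)*(15/26) = 10/13 ≈ 0.76923)
(A + 39)*Z(-4) = (10/13 + 39)*(3 - 4) = (517/13)*(-1) = -517/13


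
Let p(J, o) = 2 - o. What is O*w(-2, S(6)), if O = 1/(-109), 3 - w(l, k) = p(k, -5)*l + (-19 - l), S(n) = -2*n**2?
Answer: -34/109 ≈ -0.31193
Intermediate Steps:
w(l, k) = 22 - 6*l (w(l, k) = 3 - ((2 - 1*(-5))*l + (-19 - l)) = 3 - ((2 + 5)*l + (-19 - l)) = 3 - (7*l + (-19 - l)) = 3 - (-19 + 6*l) = 3 + (19 - 6*l) = 22 - 6*l)
O = -1/109 ≈ -0.0091743
O*w(-2, S(6)) = -(22 - 6*(-2))/109 = -(22 + 12)/109 = -1/109*34 = -34/109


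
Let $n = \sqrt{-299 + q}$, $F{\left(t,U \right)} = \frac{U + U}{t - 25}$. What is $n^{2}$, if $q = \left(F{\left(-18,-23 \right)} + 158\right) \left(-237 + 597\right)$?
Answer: $\frac{2449543}{43} \approx 56966.0$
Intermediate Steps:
$F{\left(t,U \right)} = \frac{2 U}{-25 + t}$
$q = \frac{2462400}{43}$ ($q = \left(2 \left(-23\right) \frac{1}{-25 - 18} + 158\right) \left(-237 + 597\right) = \left(2 \left(-23\right) \frac{1}{-43} + 158\right) 360 = \left(2 \left(-23\right) \left(- \frac{1}{43}\right) + 158\right) 360 = \left(\frac{46}{43} + 158\right) 360 = \frac{6840}{43} \cdot 360 = \frac{2462400}{43} \approx 57265.0$)
$n = \frac{\sqrt{105330349}}{43}$ ($n = \sqrt{-299 + \frac{2462400}{43}} = \sqrt{\frac{2449543}{43}} = \frac{\sqrt{105330349}}{43} \approx 238.68$)
$n^{2} = \left(\frac{\sqrt{105330349}}{43}\right)^{2} = \frac{2449543}{43}$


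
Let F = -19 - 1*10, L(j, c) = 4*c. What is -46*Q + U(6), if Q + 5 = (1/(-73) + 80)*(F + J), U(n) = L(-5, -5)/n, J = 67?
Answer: -30570076/219 ≈ -1.3959e+5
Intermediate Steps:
U(n) = -20/n (U(n) = (4*(-5))/n = -20/n)
F = -29 (F = -19 - 10 = -29)
Q = 221517/73 (Q = -5 + (1/(-73) + 80)*(-29 + 67) = -5 + (-1/73 + 80)*38 = -5 + (5839/73)*38 = -5 + 221882/73 = 221517/73 ≈ 3034.5)
-46*Q + U(6) = -46*221517/73 - 20/6 = -10189782/73 - 20*1/6 = -10189782/73 - 10/3 = -30570076/219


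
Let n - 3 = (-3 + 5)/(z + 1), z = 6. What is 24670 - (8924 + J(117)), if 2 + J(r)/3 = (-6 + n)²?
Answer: 770765/49 ≈ 15730.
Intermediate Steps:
n = 23/7 (n = 3 + (-3 + 5)/(6 + 1) = 3 + 2/7 = 23/7 ≈ 3.2857)
J(r) = 789/49 (J(r) = -6 + 3*(-6 + 23/7)² = -6 + 3*(-19/7)² = -6 + 3*(361/49) = -6 + 1083/49 = 789/49)
24670 - (8924 + J(117)) = 24670 - (8924 + 789/49) = 24670 - 1*438065/49 = 24670 - 438065/49 = 770765/49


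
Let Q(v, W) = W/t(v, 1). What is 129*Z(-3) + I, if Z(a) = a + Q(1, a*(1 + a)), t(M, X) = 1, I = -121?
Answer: 266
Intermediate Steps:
Q(v, W) = W (Q(v, W) = W/1 = W*1 = W)
Z(a) = a + a*(1 + a)
129*Z(-3) + I = 129*(-3*(2 - 3)) - 121 = 129*(-3*(-1)) - 121 = 129*3 - 121 = 387 - 121 = 266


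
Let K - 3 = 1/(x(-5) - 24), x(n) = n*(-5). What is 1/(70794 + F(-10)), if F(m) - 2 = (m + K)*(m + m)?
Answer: 1/70916 ≈ 1.4101e-5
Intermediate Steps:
x(n) = -5*n
K = 4 (K = 3 + 1/(-5*(-5) - 24) = 3 + 1/(25 - 24) = 3 + 1/1 = 3 + 1 = 4)
F(m) = 2 + 2*m*(4 + m) (F(m) = 2 + (m + 4)*(m + m) = 2 + (4 + m)*(2*m) = 2 + 2*m*(4 + m))
1/(70794 + F(-10)) = 1/(70794 + (2 + 2*(-10)² + 8*(-10))) = 1/(70794 + (2 + 2*100 - 80)) = 1/(70794 + (2 + 200 - 80)) = 1/(70794 + 122) = 1/70916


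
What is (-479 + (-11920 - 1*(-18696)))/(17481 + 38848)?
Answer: 6297/56329 ≈ 0.11179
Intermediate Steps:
(-479 + (-11920 - 1*(-18696)))/(17481 + 38848) = (-479 + (-11920 + 18696))/56329 = (-479 + 6776)*(1/56329) = 6297*(1/56329) = 6297/56329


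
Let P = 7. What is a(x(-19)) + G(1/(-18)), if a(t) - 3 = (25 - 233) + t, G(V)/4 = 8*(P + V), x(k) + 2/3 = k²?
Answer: 3398/9 ≈ 377.56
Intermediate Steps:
x(k) = -⅔ + k²
G(V) = 224 + 32*V (G(V) = 4*(8*(7 + V)) = 4*(56 + 8*V) = 224 + 32*V)
a(t) = -205 + t (a(t) = 3 + ((25 - 233) + t) = 3 + (-208 + t) = -205 + t)
a(x(-19)) + G(1/(-18)) = (-205 + (-⅔ + (-19)²)) + (224 + 32/(-18)) = (-205 + (-⅔ + 361)) + (224 + 32*(-1/18)) = (-205 + 1081/3) + (224 - 16/9) = 466/3 + 2000/9 = 3398/9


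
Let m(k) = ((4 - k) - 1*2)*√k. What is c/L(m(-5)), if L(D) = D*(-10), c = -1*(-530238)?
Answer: 265119*I*√5/175 ≈ 3387.6*I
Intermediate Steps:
c = 530238
m(k) = √k*(2 - k) (m(k) = ((4 - k) - 2)*√k = (2 - k)*√k = √k*(2 - k))
L(D) = -10*D
c/L(m(-5)) = 530238/((-10*√(-5)*(2 - 1*(-5)))) = 530238/((-10*I*√5*(2 + 5))) = 530238/((-10*I*√5*7)) = 530238/((-70*I*√5)) = 530238*(I*√5/350) = 265119*I*√5/175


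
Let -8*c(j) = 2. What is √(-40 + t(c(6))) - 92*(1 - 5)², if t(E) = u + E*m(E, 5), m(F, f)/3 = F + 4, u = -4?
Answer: -1472 + I*√749/4 ≈ -1472.0 + 6.842*I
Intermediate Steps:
c(j) = -¼ (c(j) = -⅛*2 = -¼)
m(F, f) = 12 + 3*F (m(F, f) = 3*(F + 4) = 3*(4 + F) = 12 + 3*F)
t(E) = -4 + E*(12 + 3*E)
√(-40 + t(c(6))) - 92*(1 - 5)² = √(-40 + (-4 + 3*(-¼)*(4 - ¼))) - 92*(1 - 5)² = √(-40 + (-4 + 3*(-¼)*(15/4))) - 92*(-4)² = √(-40 + (-4 - 45/16)) - 92*16 = √(-40 - 109/16) - 1472 = √(-749/16) - 1472 = I*√749/4 - 1472 = -1472 + I*√749/4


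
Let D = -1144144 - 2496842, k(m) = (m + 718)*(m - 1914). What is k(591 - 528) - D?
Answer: 2195355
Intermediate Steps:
k(m) = (-1914 + m)*(718 + m) (k(m) = (718 + m)*(-1914 + m) = (-1914 + m)*(718 + m))
D = -3640986
k(591 - 528) - D = (-1374252 + (591 - 528)² - 1196*(591 - 528)) - 1*(-3640986) = (-1374252 + 63² - 1196*63) + 3640986 = (-1374252 + 3969 - 75348) + 3640986 = -1445631 + 3640986 = 2195355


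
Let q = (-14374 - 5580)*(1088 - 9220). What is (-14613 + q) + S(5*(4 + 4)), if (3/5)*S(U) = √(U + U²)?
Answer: 162251315 + 10*√410/3 ≈ 1.6225e+8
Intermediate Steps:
S(U) = 5*√(U + U²)/3
q = 162265928 (q = -19954*(-8132) = 162265928)
(-14613 + q) + S(5*(4 + 4)) = (-14613 + 162265928) + 5*√((5*(4 + 4))*(1 + 5*(4 + 4)))/3 = 162251315 + 5*√((5*8)*(1 + 5*8))/3 = 162251315 + 5*√(40*(1 + 40))/3 = 162251315 + 5*√(40*41)/3 = 162251315 + 5*√1640/3 = 162251315 + 5*(2*√410)/3 = 162251315 + 10*√410/3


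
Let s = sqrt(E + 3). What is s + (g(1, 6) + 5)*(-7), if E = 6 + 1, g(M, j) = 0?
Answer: -35 + sqrt(10) ≈ -31.838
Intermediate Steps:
E = 7
s = sqrt(10) (s = sqrt(7 + 3) = sqrt(10) ≈ 3.1623)
s + (g(1, 6) + 5)*(-7) = sqrt(10) + (0 + 5)*(-7) = sqrt(10) + 5*(-7) = sqrt(10) - 35 = -35 + sqrt(10)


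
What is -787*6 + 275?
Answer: -4447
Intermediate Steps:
-787*6 + 275 = -4722 + 275 = -4447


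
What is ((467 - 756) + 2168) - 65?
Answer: 1814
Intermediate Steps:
((467 - 756) + 2168) - 65 = (-289 + 2168) - 65 = 1879 - 65 = 1814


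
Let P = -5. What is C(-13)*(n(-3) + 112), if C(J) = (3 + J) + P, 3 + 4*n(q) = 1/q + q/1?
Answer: -6625/4 ≈ -1656.3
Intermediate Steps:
n(q) = -¾ + q/4 + 1/(4*q) (n(q) = -¾ + (1/q + q/1)/4 = -¾ + (1/q + q*1)/4 = -¾ + (1/q + q)/4 = -¾ + (q + 1/q)/4 = -¾ + (q/4 + 1/(4*q)) = -¾ + q/4 + 1/(4*q))
C(J) = -2 + J (C(J) = (3 + J) - 5 = -2 + J)
C(-13)*(n(-3) + 112) = (-2 - 13)*((¼)*(1 - 3*(-3 - 3))/(-3) + 112) = -15*((¼)*(-⅓)*(1 - 3*(-6)) + 112) = -15*((¼)*(-⅓)*(1 + 18) + 112) = -15*((¼)*(-⅓)*19 + 112) = -15*(-19/12 + 112) = -15*1325/12 = -6625/4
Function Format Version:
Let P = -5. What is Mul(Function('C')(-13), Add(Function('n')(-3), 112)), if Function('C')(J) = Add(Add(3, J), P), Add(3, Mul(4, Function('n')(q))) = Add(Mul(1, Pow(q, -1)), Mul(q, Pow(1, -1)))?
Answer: Rational(-6625, 4) ≈ -1656.3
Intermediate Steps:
Function('n')(q) = Add(Rational(-3, 4), Mul(Rational(1, 4), q), Mul(Rational(1, 4), Pow(q, -1))) (Function('n')(q) = Add(Rational(-3, 4), Mul(Rational(1, 4), Add(Mul(1, Pow(q, -1)), Mul(q, Pow(1, -1))))) = Add(Rational(-3, 4), Mul(Rational(1, 4), Add(Pow(q, -1), Mul(q, 1)))) = Add(Rational(-3, 4), Mul(Rational(1, 4), Add(Pow(q, -1), q))) = Add(Rational(-3, 4), Mul(Rational(1, 4), Add(q, Pow(q, -1)))) = Add(Rational(-3, 4), Add(Mul(Rational(1, 4), q), Mul(Rational(1, 4), Pow(q, -1)))) = Add(Rational(-3, 4), Mul(Rational(1, 4), q), Mul(Rational(1, 4), Pow(q, -1))))
Function('C')(J) = Add(-2, J) (Function('C')(J) = Add(Add(3, J), -5) = Add(-2, J))
Mul(Function('C')(-13), Add(Function('n')(-3), 112)) = Mul(Add(-2, -13), Add(Mul(Rational(1, 4), Pow(-3, -1), Add(1, Mul(-3, Add(-3, -3)))), 112)) = Mul(-15, Add(Mul(Rational(1, 4), Rational(-1, 3), Add(1, Mul(-3, -6))), 112)) = Mul(-15, Add(Mul(Rational(1, 4), Rational(-1, 3), Add(1, 18)), 112)) = Mul(-15, Add(Mul(Rational(1, 4), Rational(-1, 3), 19), 112)) = Mul(-15, Add(Rational(-19, 12), 112)) = Mul(-15, Rational(1325, 12)) = Rational(-6625, 4)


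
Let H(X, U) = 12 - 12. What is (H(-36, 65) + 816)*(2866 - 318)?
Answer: 2079168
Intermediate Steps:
H(X, U) = 0
(H(-36, 65) + 816)*(2866 - 318) = (0 + 816)*(2866 - 318) = 816*2548 = 2079168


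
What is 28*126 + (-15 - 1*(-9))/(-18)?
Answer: 10585/3 ≈ 3528.3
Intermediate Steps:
28*126 + (-15 - 1*(-9))/(-18) = 3528 + (-15 + 9)*(-1/18) = 3528 - 6*(-1/18) = 3528 + ⅓ = 10585/3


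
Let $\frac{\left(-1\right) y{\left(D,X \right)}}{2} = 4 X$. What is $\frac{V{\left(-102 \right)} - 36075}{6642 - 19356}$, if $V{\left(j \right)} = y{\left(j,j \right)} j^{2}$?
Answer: $- \frac{2817863}{4238} \approx -664.9$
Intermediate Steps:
$y{\left(D,X \right)} = - 8 X$ ($y{\left(D,X \right)} = - 2 \cdot 4 X = - 8 X$)
$V{\left(j \right)} = - 8 j^{3}$ ($V{\left(j \right)} = - 8 j j^{2} = - 8 j^{3}$)
$\frac{V{\left(-102 \right)} - 36075}{6642 - 19356} = \frac{- 8 \left(-102\right)^{3} - 36075}{6642 - 19356} = \frac{\left(-8\right) \left(-1061208\right) - 36075}{-12714} = \left(8489664 - 36075\right) \left(- \frac{1}{12714}\right) = 8453589 \left(- \frac{1}{12714}\right) = - \frac{2817863}{4238}$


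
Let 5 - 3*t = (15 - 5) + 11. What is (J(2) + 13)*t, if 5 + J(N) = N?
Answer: -160/3 ≈ -53.333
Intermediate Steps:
t = -16/3 (t = 5/3 - ((15 - 5) + 11)/3 = 5/3 - (10 + 11)/3 = 5/3 - 1/3*21 = 5/3 - 7 = -16/3 ≈ -5.3333)
J(N) = -5 + N
(J(2) + 13)*t = ((-5 + 2) + 13)*(-16/3) = (-3 + 13)*(-16/3) = 10*(-16/3) = -160/3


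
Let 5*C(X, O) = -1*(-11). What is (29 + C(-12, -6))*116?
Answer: 18096/5 ≈ 3619.2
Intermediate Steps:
C(X, O) = 11/5 (C(X, O) = (-1*(-11))/5 = (⅕)*11 = 11/5)
(29 + C(-12, -6))*116 = (29 + 11/5)*116 = (156/5)*116 = 18096/5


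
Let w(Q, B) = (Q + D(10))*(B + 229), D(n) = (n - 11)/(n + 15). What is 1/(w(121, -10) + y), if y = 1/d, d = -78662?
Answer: 1966550/52094381447 ≈ 3.7750e-5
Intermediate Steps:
y = -1/78662 (y = 1/(-78662) = -1/78662 ≈ -1.2713e-5)
D(n) = (-11 + n)/(15 + n)
w(Q, B) = (229 + B)*(-1/25 + Q) (w(Q, B) = (Q + (-11 + 10)/(15 + 10))*(B + 229) = (Q - 1/25)*(229 + B) = (-1/25 + Q)*(229 + B) = (229 + B)*(-1/25 + Q))
1/(w(121, -10) + y) = 1/((-229/25 + 229*121 - 1/25*(-10) - 10*121) - 1/78662) = 1/((-229/25 + 27709 + ⅖ - 1210) - 1/78662) = 1/(662256/25 - 1/78662) = 1/(52094381447/1966550) = 1966550/52094381447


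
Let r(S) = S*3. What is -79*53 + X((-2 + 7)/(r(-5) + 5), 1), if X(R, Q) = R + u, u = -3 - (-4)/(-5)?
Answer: -41913/10 ≈ -4191.3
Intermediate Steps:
r(S) = 3*S
u = -19/5 (u = -3 - (-4)*(-1)/5 = -3 - 1*⅘ = -3 - ⅘ = -19/5 ≈ -3.8000)
X(R, Q) = -19/5 + R (X(R, Q) = R - 19/5 = -19/5 + R)
-79*53 + X((-2 + 7)/(r(-5) + 5), 1) = -79*53 + (-19/5 + (-2 + 7)/(3*(-5) + 5)) = -4187 + (-19/5 + 5/(-15 + 5)) = -4187 + (-19/5 + 5/(-10)) = -4187 + (-19/5 + 5*(-⅒)) = -4187 + (-19/5 - ½) = -4187 - 43/10 = -41913/10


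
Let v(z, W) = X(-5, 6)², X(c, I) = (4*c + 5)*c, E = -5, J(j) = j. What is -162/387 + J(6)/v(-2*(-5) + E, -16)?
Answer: -33664/80625 ≈ -0.41754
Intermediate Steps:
X(c, I) = c*(5 + 4*c) (X(c, I) = (5 + 4*c)*c = c*(5 + 4*c))
v(z, W) = 5625 (v(z, W) = (-5*(5 + 4*(-5)))² = (-5*(5 - 20))² = (-5*(-15))² = 75² = 5625)
-162/387 + J(6)/v(-2*(-5) + E, -16) = -162/387 + 6/5625 = -162*1/387 + 6*(1/5625) = -18/43 + 2/1875 = -33664/80625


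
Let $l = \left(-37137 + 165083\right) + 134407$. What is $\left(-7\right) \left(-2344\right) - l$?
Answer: $-245945$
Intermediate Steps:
$l = 262353$ ($l = 127946 + 134407 = 262353$)
$\left(-7\right) \left(-2344\right) - l = \left(-7\right) \left(-2344\right) - 262353 = 16408 - 262353 = -245945$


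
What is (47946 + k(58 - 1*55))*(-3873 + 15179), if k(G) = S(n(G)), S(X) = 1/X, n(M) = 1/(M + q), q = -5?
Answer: 542054864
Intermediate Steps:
n(M) = 1/(-5 + M) (n(M) = 1/(M - 5) = 1/(-5 + M))
k(G) = -5 + G (k(G) = 1/(1/(-5 + G)) = -5 + G)
(47946 + k(58 - 1*55))*(-3873 + 15179) = (47946 + (-5 + (58 - 1*55)))*(-3873 + 15179) = (47946 + (-5 + (58 - 55)))*11306 = (47946 + (-5 + 3))*11306 = (47946 - 2)*11306 = 47944*11306 = 542054864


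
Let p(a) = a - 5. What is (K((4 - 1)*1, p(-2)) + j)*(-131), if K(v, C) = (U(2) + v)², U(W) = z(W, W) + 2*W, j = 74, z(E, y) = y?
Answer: -20305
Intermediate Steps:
p(a) = -5 + a
U(W) = 3*W (U(W) = W + 2*W = 3*W)
K(v, C) = (6 + v)² (K(v, C) = (3*2 + v)² = (6 + v)²)
(K((4 - 1)*1, p(-2)) + j)*(-131) = ((6 + (4 - 1)*1)² + 74)*(-131) = ((6 + 3*1)² + 74)*(-131) = ((6 + 3)² + 74)*(-131) = (9² + 74)*(-131) = (81 + 74)*(-131) = 155*(-131) = -20305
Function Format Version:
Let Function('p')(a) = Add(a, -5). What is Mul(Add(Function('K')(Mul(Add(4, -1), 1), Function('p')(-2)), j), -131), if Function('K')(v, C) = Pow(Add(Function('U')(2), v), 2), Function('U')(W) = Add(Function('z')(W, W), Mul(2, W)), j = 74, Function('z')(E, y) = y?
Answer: -20305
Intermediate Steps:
Function('p')(a) = Add(-5, a)
Function('U')(W) = Mul(3, W) (Function('U')(W) = Add(W, Mul(2, W)) = Mul(3, W))
Function('K')(v, C) = Pow(Add(6, v), 2) (Function('K')(v, C) = Pow(Add(Mul(3, 2), v), 2) = Pow(Add(6, v), 2))
Mul(Add(Function('K')(Mul(Add(4, -1), 1), Function('p')(-2)), j), -131) = Mul(Add(Pow(Add(6, Mul(Add(4, -1), 1)), 2), 74), -131) = Mul(Add(Pow(Add(6, Mul(3, 1)), 2), 74), -131) = Mul(Add(Pow(Add(6, 3), 2), 74), -131) = Mul(Add(Pow(9, 2), 74), -131) = Mul(Add(81, 74), -131) = Mul(155, -131) = -20305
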